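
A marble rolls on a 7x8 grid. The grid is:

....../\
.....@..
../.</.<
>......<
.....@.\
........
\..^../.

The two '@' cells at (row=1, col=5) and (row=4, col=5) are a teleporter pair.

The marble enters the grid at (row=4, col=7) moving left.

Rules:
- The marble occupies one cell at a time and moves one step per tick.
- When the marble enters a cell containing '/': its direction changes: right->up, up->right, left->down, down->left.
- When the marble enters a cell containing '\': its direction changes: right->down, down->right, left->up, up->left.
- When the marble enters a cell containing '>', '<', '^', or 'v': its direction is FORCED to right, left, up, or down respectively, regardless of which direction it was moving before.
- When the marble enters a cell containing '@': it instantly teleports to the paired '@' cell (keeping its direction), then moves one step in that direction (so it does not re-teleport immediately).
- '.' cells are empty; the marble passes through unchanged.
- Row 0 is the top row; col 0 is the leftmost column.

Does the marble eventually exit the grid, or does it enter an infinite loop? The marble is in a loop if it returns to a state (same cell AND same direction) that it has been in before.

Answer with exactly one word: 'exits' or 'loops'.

Step 1: enter (4,7), '\' deflects left->up, move up to (3,7)
Step 2: enter (3,7), '<' forces up->left, move left to (3,6)
Step 3: enter (3,6), '.' pass, move left to (3,5)
Step 4: enter (3,5), '.' pass, move left to (3,4)
Step 5: enter (3,4), '.' pass, move left to (3,3)
Step 6: enter (3,3), '.' pass, move left to (3,2)
Step 7: enter (3,2), '.' pass, move left to (3,1)
Step 8: enter (3,1), '.' pass, move left to (3,0)
Step 9: enter (3,0), '>' forces left->right, move right to (3,1)
Step 10: enter (3,1), '.' pass, move right to (3,2)
Step 11: enter (3,2), '.' pass, move right to (3,3)
Step 12: enter (3,3), '.' pass, move right to (3,4)
Step 13: enter (3,4), '.' pass, move right to (3,5)
Step 14: enter (3,5), '.' pass, move right to (3,6)
Step 15: enter (3,6), '.' pass, move right to (3,7)
Step 16: enter (3,7), '<' forces right->left, move left to (3,6)
Step 17: at (3,6) dir=left — LOOP DETECTED (seen before)

Answer: loops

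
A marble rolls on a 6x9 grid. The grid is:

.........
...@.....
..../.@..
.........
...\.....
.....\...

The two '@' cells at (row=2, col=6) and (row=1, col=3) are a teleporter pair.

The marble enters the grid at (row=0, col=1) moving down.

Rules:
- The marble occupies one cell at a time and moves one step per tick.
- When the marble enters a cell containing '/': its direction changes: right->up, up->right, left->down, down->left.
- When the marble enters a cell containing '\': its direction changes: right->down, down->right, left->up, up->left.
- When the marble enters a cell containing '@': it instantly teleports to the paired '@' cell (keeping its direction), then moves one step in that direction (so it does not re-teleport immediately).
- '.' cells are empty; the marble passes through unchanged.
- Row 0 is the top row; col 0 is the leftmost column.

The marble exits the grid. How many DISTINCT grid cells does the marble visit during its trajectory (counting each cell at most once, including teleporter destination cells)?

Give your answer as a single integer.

Answer: 6

Derivation:
Step 1: enter (0,1), '.' pass, move down to (1,1)
Step 2: enter (1,1), '.' pass, move down to (2,1)
Step 3: enter (2,1), '.' pass, move down to (3,1)
Step 4: enter (3,1), '.' pass, move down to (4,1)
Step 5: enter (4,1), '.' pass, move down to (5,1)
Step 6: enter (5,1), '.' pass, move down to (6,1)
Step 7: at (6,1) — EXIT via bottom edge, pos 1
Distinct cells visited: 6 (path length 6)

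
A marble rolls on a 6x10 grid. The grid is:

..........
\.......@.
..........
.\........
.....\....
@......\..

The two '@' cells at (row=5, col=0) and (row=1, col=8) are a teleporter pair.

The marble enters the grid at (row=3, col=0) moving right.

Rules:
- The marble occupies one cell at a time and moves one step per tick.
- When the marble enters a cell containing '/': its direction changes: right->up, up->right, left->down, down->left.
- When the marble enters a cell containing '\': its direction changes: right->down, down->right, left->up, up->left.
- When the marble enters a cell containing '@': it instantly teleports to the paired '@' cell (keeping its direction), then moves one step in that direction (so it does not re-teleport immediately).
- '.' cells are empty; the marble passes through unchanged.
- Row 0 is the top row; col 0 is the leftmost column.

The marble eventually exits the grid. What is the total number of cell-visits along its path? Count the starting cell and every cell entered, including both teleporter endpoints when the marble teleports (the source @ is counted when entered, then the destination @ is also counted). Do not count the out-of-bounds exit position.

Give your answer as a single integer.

Answer: 4

Derivation:
Step 1: enter (3,0), '.' pass, move right to (3,1)
Step 2: enter (3,1), '\' deflects right->down, move down to (4,1)
Step 3: enter (4,1), '.' pass, move down to (5,1)
Step 4: enter (5,1), '.' pass, move down to (6,1)
Step 5: at (6,1) — EXIT via bottom edge, pos 1
Path length (cell visits): 4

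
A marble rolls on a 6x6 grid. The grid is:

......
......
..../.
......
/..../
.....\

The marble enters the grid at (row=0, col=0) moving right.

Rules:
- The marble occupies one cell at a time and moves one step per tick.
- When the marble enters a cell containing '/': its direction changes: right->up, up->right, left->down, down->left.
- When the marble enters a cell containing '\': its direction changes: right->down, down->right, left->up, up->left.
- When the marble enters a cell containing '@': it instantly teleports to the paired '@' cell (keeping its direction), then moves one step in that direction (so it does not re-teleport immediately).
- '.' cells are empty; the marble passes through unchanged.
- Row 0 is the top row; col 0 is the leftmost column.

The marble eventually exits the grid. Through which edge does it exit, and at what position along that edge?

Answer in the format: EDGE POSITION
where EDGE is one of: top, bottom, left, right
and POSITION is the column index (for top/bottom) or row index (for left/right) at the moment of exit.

Answer: right 0

Derivation:
Step 1: enter (0,0), '.' pass, move right to (0,1)
Step 2: enter (0,1), '.' pass, move right to (0,2)
Step 3: enter (0,2), '.' pass, move right to (0,3)
Step 4: enter (0,3), '.' pass, move right to (0,4)
Step 5: enter (0,4), '.' pass, move right to (0,5)
Step 6: enter (0,5), '.' pass, move right to (0,6)
Step 7: at (0,6) — EXIT via right edge, pos 0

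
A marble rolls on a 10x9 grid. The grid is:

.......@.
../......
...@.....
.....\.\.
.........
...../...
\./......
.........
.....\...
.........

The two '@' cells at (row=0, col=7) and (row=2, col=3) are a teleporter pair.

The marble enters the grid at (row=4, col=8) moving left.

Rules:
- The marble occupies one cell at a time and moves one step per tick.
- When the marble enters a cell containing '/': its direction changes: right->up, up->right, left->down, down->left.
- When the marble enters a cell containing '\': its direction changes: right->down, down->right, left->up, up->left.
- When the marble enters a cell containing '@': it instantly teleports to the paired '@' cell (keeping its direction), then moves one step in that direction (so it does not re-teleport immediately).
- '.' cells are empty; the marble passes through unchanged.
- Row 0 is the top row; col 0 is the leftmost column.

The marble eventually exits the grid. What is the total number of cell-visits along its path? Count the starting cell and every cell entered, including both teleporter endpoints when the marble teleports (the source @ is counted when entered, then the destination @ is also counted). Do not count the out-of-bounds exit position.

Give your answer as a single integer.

Answer: 9

Derivation:
Step 1: enter (4,8), '.' pass, move left to (4,7)
Step 2: enter (4,7), '.' pass, move left to (4,6)
Step 3: enter (4,6), '.' pass, move left to (4,5)
Step 4: enter (4,5), '.' pass, move left to (4,4)
Step 5: enter (4,4), '.' pass, move left to (4,3)
Step 6: enter (4,3), '.' pass, move left to (4,2)
Step 7: enter (4,2), '.' pass, move left to (4,1)
Step 8: enter (4,1), '.' pass, move left to (4,0)
Step 9: enter (4,0), '.' pass, move left to (4,-1)
Step 10: at (4,-1) — EXIT via left edge, pos 4
Path length (cell visits): 9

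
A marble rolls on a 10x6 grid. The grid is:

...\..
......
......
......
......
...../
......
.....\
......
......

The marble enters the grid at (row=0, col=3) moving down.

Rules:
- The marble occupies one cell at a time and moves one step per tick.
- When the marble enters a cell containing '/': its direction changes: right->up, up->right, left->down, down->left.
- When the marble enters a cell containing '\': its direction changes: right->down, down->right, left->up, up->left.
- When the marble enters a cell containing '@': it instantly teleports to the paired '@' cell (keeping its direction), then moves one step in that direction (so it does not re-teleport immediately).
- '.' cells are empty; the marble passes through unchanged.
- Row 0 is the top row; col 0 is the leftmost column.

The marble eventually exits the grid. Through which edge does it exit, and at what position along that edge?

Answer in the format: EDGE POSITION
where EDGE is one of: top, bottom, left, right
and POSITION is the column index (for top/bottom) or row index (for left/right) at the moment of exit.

Answer: right 0

Derivation:
Step 1: enter (0,3), '\' deflects down->right, move right to (0,4)
Step 2: enter (0,4), '.' pass, move right to (0,5)
Step 3: enter (0,5), '.' pass, move right to (0,6)
Step 4: at (0,6) — EXIT via right edge, pos 0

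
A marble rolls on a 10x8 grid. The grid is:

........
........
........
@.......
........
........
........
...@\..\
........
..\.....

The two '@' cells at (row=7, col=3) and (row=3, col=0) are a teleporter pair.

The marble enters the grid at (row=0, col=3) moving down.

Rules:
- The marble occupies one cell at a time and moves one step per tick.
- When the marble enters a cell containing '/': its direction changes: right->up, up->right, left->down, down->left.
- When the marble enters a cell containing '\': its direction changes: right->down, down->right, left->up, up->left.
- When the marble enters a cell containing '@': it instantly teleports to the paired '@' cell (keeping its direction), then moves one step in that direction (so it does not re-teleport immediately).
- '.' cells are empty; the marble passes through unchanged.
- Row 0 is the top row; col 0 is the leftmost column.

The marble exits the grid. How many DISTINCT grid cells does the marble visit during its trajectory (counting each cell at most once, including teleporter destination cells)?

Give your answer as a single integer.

Answer: 15

Derivation:
Step 1: enter (0,3), '.' pass, move down to (1,3)
Step 2: enter (1,3), '.' pass, move down to (2,3)
Step 3: enter (2,3), '.' pass, move down to (3,3)
Step 4: enter (3,3), '.' pass, move down to (4,3)
Step 5: enter (4,3), '.' pass, move down to (5,3)
Step 6: enter (5,3), '.' pass, move down to (6,3)
Step 7: enter (6,3), '.' pass, move down to (7,3)
Step 8: enter (7,3), '@' teleport (7,3)->(3,0), also enter (3,0), move down to (4,0)
Step 9: enter (4,0), '.' pass, move down to (5,0)
Step 10: enter (5,0), '.' pass, move down to (6,0)
Step 11: enter (6,0), '.' pass, move down to (7,0)
Step 12: enter (7,0), '.' pass, move down to (8,0)
Step 13: enter (8,0), '.' pass, move down to (9,0)
Step 14: enter (9,0), '.' pass, move down to (10,0)
Step 15: at (10,0) — EXIT via bottom edge, pos 0
Distinct cells visited: 15 (path length 15)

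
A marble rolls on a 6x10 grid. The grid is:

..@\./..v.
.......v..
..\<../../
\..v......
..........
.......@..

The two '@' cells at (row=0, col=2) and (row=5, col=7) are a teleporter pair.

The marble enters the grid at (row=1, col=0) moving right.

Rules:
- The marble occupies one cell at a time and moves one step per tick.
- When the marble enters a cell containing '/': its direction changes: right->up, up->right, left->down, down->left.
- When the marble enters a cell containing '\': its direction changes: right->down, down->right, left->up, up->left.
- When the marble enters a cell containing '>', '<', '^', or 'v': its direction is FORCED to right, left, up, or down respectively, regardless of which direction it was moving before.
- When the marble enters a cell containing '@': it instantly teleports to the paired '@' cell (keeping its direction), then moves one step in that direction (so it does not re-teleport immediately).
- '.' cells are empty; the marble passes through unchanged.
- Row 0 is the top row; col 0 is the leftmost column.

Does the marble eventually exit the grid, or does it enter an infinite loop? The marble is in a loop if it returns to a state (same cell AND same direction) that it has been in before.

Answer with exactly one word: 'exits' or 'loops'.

Answer: loops

Derivation:
Step 1: enter (1,0), '.' pass, move right to (1,1)
Step 2: enter (1,1), '.' pass, move right to (1,2)
Step 3: enter (1,2), '.' pass, move right to (1,3)
Step 4: enter (1,3), '.' pass, move right to (1,4)
Step 5: enter (1,4), '.' pass, move right to (1,5)
Step 6: enter (1,5), '.' pass, move right to (1,6)
Step 7: enter (1,6), '.' pass, move right to (1,7)
Step 8: enter (1,7), 'v' forces right->down, move down to (2,7)
Step 9: enter (2,7), '.' pass, move down to (3,7)
Step 10: enter (3,7), '.' pass, move down to (4,7)
Step 11: enter (4,7), '.' pass, move down to (5,7)
Step 12: enter (5,7), '@' teleport (5,7)->(0,2), also enter (0,2), move down to (1,2)
Step 13: enter (1,2), '.' pass, move down to (2,2)
Step 14: enter (2,2), '\' deflects down->right, move right to (2,3)
Step 15: enter (2,3), '<' forces right->left, move left to (2,2)
Step 16: enter (2,2), '\' deflects left->up, move up to (1,2)
Step 17: enter (1,2), '.' pass, move up to (0,2)
Step 18: enter (0,2), '@' teleport (0,2)->(5,7), also enter (5,7), move up to (4,7)
Step 19: enter (4,7), '.' pass, move up to (3,7)
Step 20: enter (3,7), '.' pass, move up to (2,7)
Step 21: enter (2,7), '.' pass, move up to (1,7)
Step 22: enter (1,7), 'v' forces up->down, move down to (2,7)
Step 23: at (2,7) dir=down — LOOP DETECTED (seen before)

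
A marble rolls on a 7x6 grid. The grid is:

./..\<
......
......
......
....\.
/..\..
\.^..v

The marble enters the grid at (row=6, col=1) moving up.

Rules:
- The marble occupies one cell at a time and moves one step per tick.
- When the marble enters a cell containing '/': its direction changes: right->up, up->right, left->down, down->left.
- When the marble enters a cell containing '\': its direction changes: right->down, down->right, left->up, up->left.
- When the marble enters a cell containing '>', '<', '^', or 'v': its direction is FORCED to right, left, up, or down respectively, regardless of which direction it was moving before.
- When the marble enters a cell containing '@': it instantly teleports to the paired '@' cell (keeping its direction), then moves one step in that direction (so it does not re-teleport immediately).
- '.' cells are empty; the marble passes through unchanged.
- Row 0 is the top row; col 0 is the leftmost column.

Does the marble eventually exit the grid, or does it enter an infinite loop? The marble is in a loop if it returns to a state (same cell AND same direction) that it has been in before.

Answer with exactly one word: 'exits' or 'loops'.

Answer: exits

Derivation:
Step 1: enter (6,1), '.' pass, move up to (5,1)
Step 2: enter (5,1), '.' pass, move up to (4,1)
Step 3: enter (4,1), '.' pass, move up to (3,1)
Step 4: enter (3,1), '.' pass, move up to (2,1)
Step 5: enter (2,1), '.' pass, move up to (1,1)
Step 6: enter (1,1), '.' pass, move up to (0,1)
Step 7: enter (0,1), '/' deflects up->right, move right to (0,2)
Step 8: enter (0,2), '.' pass, move right to (0,3)
Step 9: enter (0,3), '.' pass, move right to (0,4)
Step 10: enter (0,4), '\' deflects right->down, move down to (1,4)
Step 11: enter (1,4), '.' pass, move down to (2,4)
Step 12: enter (2,4), '.' pass, move down to (3,4)
Step 13: enter (3,4), '.' pass, move down to (4,4)
Step 14: enter (4,4), '\' deflects down->right, move right to (4,5)
Step 15: enter (4,5), '.' pass, move right to (4,6)
Step 16: at (4,6) — EXIT via right edge, pos 4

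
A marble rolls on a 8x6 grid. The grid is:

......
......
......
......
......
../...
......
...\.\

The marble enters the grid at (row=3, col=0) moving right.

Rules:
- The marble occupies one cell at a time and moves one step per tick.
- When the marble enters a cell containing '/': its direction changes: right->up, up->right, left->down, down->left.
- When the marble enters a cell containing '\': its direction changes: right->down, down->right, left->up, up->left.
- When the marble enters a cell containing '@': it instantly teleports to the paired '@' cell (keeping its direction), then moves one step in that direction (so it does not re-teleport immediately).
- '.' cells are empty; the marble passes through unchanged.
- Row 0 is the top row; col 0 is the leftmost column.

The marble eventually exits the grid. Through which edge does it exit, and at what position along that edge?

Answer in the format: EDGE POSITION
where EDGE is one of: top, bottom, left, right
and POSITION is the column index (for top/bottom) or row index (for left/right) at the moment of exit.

Step 1: enter (3,0), '.' pass, move right to (3,1)
Step 2: enter (3,1), '.' pass, move right to (3,2)
Step 3: enter (3,2), '.' pass, move right to (3,3)
Step 4: enter (3,3), '.' pass, move right to (3,4)
Step 5: enter (3,4), '.' pass, move right to (3,5)
Step 6: enter (3,5), '.' pass, move right to (3,6)
Step 7: at (3,6) — EXIT via right edge, pos 3

Answer: right 3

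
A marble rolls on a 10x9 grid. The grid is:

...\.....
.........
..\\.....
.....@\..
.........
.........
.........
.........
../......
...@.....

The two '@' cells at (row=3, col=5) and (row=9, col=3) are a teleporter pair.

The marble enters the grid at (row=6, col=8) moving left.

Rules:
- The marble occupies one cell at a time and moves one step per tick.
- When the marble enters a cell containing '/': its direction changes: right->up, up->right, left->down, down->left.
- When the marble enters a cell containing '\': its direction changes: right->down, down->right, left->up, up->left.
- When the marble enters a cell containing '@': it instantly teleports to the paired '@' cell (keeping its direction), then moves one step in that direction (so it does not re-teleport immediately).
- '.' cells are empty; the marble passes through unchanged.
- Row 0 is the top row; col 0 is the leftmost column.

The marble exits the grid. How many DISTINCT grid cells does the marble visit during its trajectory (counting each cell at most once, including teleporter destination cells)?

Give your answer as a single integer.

Step 1: enter (6,8), '.' pass, move left to (6,7)
Step 2: enter (6,7), '.' pass, move left to (6,6)
Step 3: enter (6,6), '.' pass, move left to (6,5)
Step 4: enter (6,5), '.' pass, move left to (6,4)
Step 5: enter (6,4), '.' pass, move left to (6,3)
Step 6: enter (6,3), '.' pass, move left to (6,2)
Step 7: enter (6,2), '.' pass, move left to (6,1)
Step 8: enter (6,1), '.' pass, move left to (6,0)
Step 9: enter (6,0), '.' pass, move left to (6,-1)
Step 10: at (6,-1) — EXIT via left edge, pos 6
Distinct cells visited: 9 (path length 9)

Answer: 9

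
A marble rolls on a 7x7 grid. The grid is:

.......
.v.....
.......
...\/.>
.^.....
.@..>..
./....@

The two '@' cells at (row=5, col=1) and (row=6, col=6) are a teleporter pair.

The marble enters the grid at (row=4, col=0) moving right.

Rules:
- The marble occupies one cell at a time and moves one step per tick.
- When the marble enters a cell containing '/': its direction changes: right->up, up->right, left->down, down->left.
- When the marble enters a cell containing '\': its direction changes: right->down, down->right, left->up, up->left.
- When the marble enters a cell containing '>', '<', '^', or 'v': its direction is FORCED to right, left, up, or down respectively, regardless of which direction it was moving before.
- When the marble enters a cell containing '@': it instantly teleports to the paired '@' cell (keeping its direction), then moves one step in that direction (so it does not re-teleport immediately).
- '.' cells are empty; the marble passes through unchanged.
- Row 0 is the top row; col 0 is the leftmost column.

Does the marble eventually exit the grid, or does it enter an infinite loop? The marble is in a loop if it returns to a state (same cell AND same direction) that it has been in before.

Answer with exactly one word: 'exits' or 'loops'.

Answer: loops

Derivation:
Step 1: enter (4,0), '.' pass, move right to (4,1)
Step 2: enter (4,1), '^' forces right->up, move up to (3,1)
Step 3: enter (3,1), '.' pass, move up to (2,1)
Step 4: enter (2,1), '.' pass, move up to (1,1)
Step 5: enter (1,1), 'v' forces up->down, move down to (2,1)
Step 6: enter (2,1), '.' pass, move down to (3,1)
Step 7: enter (3,1), '.' pass, move down to (4,1)
Step 8: enter (4,1), '^' forces down->up, move up to (3,1)
Step 9: at (3,1) dir=up — LOOP DETECTED (seen before)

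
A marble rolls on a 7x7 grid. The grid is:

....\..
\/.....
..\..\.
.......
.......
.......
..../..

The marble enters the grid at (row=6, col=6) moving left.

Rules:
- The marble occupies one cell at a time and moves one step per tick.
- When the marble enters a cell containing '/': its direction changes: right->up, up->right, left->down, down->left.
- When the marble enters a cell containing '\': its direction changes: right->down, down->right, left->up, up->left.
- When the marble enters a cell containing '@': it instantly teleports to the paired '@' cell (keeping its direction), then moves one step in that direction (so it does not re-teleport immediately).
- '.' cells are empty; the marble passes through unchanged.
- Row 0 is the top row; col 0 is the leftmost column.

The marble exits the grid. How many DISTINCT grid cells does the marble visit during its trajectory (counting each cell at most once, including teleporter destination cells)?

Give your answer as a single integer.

Answer: 3

Derivation:
Step 1: enter (6,6), '.' pass, move left to (6,5)
Step 2: enter (6,5), '.' pass, move left to (6,4)
Step 3: enter (6,4), '/' deflects left->down, move down to (7,4)
Step 4: at (7,4) — EXIT via bottom edge, pos 4
Distinct cells visited: 3 (path length 3)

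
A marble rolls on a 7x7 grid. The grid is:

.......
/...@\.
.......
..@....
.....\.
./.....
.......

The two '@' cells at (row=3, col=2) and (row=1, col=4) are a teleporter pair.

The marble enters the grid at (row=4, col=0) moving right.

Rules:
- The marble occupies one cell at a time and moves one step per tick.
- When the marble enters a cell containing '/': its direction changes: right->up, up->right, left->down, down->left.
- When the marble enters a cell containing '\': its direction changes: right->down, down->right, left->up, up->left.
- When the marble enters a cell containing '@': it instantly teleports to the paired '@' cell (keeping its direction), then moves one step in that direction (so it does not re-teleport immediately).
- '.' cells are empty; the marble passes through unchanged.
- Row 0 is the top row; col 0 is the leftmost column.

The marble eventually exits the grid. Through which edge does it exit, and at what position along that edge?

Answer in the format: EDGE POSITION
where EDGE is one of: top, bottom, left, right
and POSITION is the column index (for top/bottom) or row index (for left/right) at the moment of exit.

Step 1: enter (4,0), '.' pass, move right to (4,1)
Step 2: enter (4,1), '.' pass, move right to (4,2)
Step 3: enter (4,2), '.' pass, move right to (4,3)
Step 4: enter (4,3), '.' pass, move right to (4,4)
Step 5: enter (4,4), '.' pass, move right to (4,5)
Step 6: enter (4,5), '\' deflects right->down, move down to (5,5)
Step 7: enter (5,5), '.' pass, move down to (6,5)
Step 8: enter (6,5), '.' pass, move down to (7,5)
Step 9: at (7,5) — EXIT via bottom edge, pos 5

Answer: bottom 5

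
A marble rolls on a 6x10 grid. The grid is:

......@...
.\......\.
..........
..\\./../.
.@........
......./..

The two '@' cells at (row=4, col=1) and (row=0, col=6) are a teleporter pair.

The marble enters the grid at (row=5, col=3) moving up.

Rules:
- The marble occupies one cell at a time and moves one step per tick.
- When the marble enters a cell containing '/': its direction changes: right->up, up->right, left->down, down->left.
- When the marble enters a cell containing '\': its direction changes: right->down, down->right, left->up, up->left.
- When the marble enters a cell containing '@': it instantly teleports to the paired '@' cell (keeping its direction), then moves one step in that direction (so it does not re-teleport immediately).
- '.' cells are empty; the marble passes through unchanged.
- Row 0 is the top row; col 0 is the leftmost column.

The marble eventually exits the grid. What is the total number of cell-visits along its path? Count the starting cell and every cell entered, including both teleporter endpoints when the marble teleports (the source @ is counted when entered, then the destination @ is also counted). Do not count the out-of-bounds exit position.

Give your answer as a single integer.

Step 1: enter (5,3), '.' pass, move up to (4,3)
Step 2: enter (4,3), '.' pass, move up to (3,3)
Step 3: enter (3,3), '\' deflects up->left, move left to (3,2)
Step 4: enter (3,2), '\' deflects left->up, move up to (2,2)
Step 5: enter (2,2), '.' pass, move up to (1,2)
Step 6: enter (1,2), '.' pass, move up to (0,2)
Step 7: enter (0,2), '.' pass, move up to (-1,2)
Step 8: at (-1,2) — EXIT via top edge, pos 2
Path length (cell visits): 7

Answer: 7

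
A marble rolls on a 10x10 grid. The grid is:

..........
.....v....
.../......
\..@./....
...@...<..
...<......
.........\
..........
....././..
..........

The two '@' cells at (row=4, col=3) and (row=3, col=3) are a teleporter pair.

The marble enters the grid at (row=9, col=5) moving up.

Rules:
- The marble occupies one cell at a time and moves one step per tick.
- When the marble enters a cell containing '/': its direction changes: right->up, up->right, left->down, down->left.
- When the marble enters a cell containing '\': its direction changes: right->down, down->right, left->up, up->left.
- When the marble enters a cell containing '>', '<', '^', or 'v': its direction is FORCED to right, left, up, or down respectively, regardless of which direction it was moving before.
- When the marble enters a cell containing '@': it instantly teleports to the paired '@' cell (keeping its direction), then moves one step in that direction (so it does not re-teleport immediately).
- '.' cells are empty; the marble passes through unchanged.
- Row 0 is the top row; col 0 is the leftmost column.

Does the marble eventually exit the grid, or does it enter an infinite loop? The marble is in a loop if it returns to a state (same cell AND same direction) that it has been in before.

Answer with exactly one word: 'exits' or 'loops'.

Step 1: enter (9,5), '.' pass, move up to (8,5)
Step 2: enter (8,5), '/' deflects up->right, move right to (8,6)
Step 3: enter (8,6), '.' pass, move right to (8,7)
Step 4: enter (8,7), '/' deflects right->up, move up to (7,7)
Step 5: enter (7,7), '.' pass, move up to (6,7)
Step 6: enter (6,7), '.' pass, move up to (5,7)
Step 7: enter (5,7), '.' pass, move up to (4,7)
Step 8: enter (4,7), '<' forces up->left, move left to (4,6)
Step 9: enter (4,6), '.' pass, move left to (4,5)
Step 10: enter (4,5), '.' pass, move left to (4,4)
Step 11: enter (4,4), '.' pass, move left to (4,3)
Step 12: enter (4,3), '@' teleport (4,3)->(3,3), also enter (3,3), move left to (3,2)
Step 13: enter (3,2), '.' pass, move left to (3,1)
Step 14: enter (3,1), '.' pass, move left to (3,0)
Step 15: enter (3,0), '\' deflects left->up, move up to (2,0)
Step 16: enter (2,0), '.' pass, move up to (1,0)
Step 17: enter (1,0), '.' pass, move up to (0,0)
Step 18: enter (0,0), '.' pass, move up to (-1,0)
Step 19: at (-1,0) — EXIT via top edge, pos 0

Answer: exits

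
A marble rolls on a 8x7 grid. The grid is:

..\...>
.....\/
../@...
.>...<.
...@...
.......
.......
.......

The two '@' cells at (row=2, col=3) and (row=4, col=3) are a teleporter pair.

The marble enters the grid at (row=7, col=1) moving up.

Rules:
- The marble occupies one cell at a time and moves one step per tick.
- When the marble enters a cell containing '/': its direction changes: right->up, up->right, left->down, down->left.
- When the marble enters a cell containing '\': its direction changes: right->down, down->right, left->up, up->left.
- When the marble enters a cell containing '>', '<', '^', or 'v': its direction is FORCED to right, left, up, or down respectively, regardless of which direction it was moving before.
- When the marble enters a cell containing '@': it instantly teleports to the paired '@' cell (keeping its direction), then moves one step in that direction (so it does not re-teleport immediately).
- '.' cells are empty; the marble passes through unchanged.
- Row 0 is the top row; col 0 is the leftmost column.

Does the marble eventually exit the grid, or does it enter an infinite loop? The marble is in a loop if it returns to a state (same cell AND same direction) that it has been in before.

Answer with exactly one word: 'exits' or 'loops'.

Answer: loops

Derivation:
Step 1: enter (7,1), '.' pass, move up to (6,1)
Step 2: enter (6,1), '.' pass, move up to (5,1)
Step 3: enter (5,1), '.' pass, move up to (4,1)
Step 4: enter (4,1), '.' pass, move up to (3,1)
Step 5: enter (3,1), '>' forces up->right, move right to (3,2)
Step 6: enter (3,2), '.' pass, move right to (3,3)
Step 7: enter (3,3), '.' pass, move right to (3,4)
Step 8: enter (3,4), '.' pass, move right to (3,5)
Step 9: enter (3,5), '<' forces right->left, move left to (3,4)
Step 10: enter (3,4), '.' pass, move left to (3,3)
Step 11: enter (3,3), '.' pass, move left to (3,2)
Step 12: enter (3,2), '.' pass, move left to (3,1)
Step 13: enter (3,1), '>' forces left->right, move right to (3,2)
Step 14: at (3,2) dir=right — LOOP DETECTED (seen before)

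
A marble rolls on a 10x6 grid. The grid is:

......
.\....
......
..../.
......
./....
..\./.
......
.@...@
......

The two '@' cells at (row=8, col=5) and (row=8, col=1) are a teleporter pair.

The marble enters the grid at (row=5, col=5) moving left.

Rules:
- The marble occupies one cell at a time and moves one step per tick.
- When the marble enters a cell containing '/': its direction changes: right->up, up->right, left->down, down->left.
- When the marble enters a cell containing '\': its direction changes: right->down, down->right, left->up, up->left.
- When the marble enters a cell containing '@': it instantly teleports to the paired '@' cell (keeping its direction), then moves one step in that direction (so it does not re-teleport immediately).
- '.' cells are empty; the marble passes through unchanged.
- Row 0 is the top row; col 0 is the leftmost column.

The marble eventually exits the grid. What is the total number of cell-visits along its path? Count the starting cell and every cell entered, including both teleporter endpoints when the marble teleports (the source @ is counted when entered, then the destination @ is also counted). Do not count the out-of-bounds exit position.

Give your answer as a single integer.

Answer: 10

Derivation:
Step 1: enter (5,5), '.' pass, move left to (5,4)
Step 2: enter (5,4), '.' pass, move left to (5,3)
Step 3: enter (5,3), '.' pass, move left to (5,2)
Step 4: enter (5,2), '.' pass, move left to (5,1)
Step 5: enter (5,1), '/' deflects left->down, move down to (6,1)
Step 6: enter (6,1), '.' pass, move down to (7,1)
Step 7: enter (7,1), '.' pass, move down to (8,1)
Step 8: enter (8,1), '@' teleport (8,1)->(8,5), also enter (8,5), move down to (9,5)
Step 9: enter (9,5), '.' pass, move down to (10,5)
Step 10: at (10,5) — EXIT via bottom edge, pos 5
Path length (cell visits): 10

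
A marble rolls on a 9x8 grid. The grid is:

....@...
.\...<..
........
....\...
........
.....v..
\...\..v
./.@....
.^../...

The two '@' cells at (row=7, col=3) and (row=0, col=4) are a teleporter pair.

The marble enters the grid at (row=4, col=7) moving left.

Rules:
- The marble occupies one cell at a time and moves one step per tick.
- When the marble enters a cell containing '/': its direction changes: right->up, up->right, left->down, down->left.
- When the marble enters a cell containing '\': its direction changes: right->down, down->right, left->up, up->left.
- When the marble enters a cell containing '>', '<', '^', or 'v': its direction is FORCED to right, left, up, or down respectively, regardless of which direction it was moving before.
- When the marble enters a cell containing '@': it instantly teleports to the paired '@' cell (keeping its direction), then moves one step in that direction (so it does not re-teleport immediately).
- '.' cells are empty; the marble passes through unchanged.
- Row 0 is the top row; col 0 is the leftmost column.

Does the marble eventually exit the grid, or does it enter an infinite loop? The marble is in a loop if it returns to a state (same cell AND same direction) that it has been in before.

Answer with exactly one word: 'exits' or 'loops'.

Answer: exits

Derivation:
Step 1: enter (4,7), '.' pass, move left to (4,6)
Step 2: enter (4,6), '.' pass, move left to (4,5)
Step 3: enter (4,5), '.' pass, move left to (4,4)
Step 4: enter (4,4), '.' pass, move left to (4,3)
Step 5: enter (4,3), '.' pass, move left to (4,2)
Step 6: enter (4,2), '.' pass, move left to (4,1)
Step 7: enter (4,1), '.' pass, move left to (4,0)
Step 8: enter (4,0), '.' pass, move left to (4,-1)
Step 9: at (4,-1) — EXIT via left edge, pos 4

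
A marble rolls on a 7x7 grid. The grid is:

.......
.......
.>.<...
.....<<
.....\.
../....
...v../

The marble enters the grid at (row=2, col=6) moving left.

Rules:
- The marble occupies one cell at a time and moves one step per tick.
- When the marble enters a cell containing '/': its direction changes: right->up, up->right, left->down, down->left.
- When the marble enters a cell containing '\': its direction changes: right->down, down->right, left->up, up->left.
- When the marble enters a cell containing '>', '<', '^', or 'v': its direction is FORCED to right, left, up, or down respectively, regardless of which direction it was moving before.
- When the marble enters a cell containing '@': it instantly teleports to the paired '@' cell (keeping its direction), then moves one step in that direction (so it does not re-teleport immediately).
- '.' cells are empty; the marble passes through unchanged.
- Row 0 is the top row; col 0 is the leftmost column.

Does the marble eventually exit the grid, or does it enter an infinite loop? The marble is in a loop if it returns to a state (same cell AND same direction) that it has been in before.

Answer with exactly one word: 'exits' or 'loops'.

Step 1: enter (2,6), '.' pass, move left to (2,5)
Step 2: enter (2,5), '.' pass, move left to (2,4)
Step 3: enter (2,4), '.' pass, move left to (2,3)
Step 4: enter (2,3), '<' forces left->left, move left to (2,2)
Step 5: enter (2,2), '.' pass, move left to (2,1)
Step 6: enter (2,1), '>' forces left->right, move right to (2,2)
Step 7: enter (2,2), '.' pass, move right to (2,3)
Step 8: enter (2,3), '<' forces right->left, move left to (2,2)
Step 9: at (2,2) dir=left — LOOP DETECTED (seen before)

Answer: loops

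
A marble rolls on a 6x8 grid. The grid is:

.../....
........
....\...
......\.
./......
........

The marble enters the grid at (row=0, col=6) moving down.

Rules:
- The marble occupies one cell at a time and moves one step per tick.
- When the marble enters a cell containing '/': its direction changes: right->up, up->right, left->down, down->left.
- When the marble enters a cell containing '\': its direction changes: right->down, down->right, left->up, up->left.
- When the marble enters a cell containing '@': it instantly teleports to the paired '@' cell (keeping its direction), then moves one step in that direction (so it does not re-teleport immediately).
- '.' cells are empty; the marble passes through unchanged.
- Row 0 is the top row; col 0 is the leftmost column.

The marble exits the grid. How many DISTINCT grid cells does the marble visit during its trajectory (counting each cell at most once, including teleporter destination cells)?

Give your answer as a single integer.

Step 1: enter (0,6), '.' pass, move down to (1,6)
Step 2: enter (1,6), '.' pass, move down to (2,6)
Step 3: enter (2,6), '.' pass, move down to (3,6)
Step 4: enter (3,6), '\' deflects down->right, move right to (3,7)
Step 5: enter (3,7), '.' pass, move right to (3,8)
Step 6: at (3,8) — EXIT via right edge, pos 3
Distinct cells visited: 5 (path length 5)

Answer: 5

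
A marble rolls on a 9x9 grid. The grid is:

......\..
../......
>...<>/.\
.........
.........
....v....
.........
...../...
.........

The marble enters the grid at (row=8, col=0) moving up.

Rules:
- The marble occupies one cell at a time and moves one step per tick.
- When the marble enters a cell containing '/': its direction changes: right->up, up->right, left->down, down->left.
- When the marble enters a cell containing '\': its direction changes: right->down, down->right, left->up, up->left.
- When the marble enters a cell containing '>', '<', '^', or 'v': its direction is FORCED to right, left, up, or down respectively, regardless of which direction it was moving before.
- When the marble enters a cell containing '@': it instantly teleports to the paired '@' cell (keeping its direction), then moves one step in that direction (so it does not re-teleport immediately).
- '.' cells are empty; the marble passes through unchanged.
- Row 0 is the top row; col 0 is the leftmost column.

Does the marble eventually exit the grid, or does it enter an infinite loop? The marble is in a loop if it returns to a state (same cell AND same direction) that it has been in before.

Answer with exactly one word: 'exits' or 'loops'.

Step 1: enter (8,0), '.' pass, move up to (7,0)
Step 2: enter (7,0), '.' pass, move up to (6,0)
Step 3: enter (6,0), '.' pass, move up to (5,0)
Step 4: enter (5,0), '.' pass, move up to (4,0)
Step 5: enter (4,0), '.' pass, move up to (3,0)
Step 6: enter (3,0), '.' pass, move up to (2,0)
Step 7: enter (2,0), '>' forces up->right, move right to (2,1)
Step 8: enter (2,1), '.' pass, move right to (2,2)
Step 9: enter (2,2), '.' pass, move right to (2,3)
Step 10: enter (2,3), '.' pass, move right to (2,4)
Step 11: enter (2,4), '<' forces right->left, move left to (2,3)
Step 12: enter (2,3), '.' pass, move left to (2,2)
Step 13: enter (2,2), '.' pass, move left to (2,1)
Step 14: enter (2,1), '.' pass, move left to (2,0)
Step 15: enter (2,0), '>' forces left->right, move right to (2,1)
Step 16: at (2,1) dir=right — LOOP DETECTED (seen before)

Answer: loops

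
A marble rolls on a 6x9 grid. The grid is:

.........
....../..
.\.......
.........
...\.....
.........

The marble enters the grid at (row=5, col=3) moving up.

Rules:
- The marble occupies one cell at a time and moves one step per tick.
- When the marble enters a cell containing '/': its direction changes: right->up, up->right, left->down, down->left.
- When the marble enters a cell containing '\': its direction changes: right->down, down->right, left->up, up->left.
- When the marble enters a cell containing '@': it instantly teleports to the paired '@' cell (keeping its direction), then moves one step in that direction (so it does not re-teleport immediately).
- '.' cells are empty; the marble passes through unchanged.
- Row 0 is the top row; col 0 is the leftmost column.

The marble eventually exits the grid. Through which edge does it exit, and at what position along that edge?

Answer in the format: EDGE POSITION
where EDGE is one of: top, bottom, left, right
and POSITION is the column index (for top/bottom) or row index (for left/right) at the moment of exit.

Step 1: enter (5,3), '.' pass, move up to (4,3)
Step 2: enter (4,3), '\' deflects up->left, move left to (4,2)
Step 3: enter (4,2), '.' pass, move left to (4,1)
Step 4: enter (4,1), '.' pass, move left to (4,0)
Step 5: enter (4,0), '.' pass, move left to (4,-1)
Step 6: at (4,-1) — EXIT via left edge, pos 4

Answer: left 4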